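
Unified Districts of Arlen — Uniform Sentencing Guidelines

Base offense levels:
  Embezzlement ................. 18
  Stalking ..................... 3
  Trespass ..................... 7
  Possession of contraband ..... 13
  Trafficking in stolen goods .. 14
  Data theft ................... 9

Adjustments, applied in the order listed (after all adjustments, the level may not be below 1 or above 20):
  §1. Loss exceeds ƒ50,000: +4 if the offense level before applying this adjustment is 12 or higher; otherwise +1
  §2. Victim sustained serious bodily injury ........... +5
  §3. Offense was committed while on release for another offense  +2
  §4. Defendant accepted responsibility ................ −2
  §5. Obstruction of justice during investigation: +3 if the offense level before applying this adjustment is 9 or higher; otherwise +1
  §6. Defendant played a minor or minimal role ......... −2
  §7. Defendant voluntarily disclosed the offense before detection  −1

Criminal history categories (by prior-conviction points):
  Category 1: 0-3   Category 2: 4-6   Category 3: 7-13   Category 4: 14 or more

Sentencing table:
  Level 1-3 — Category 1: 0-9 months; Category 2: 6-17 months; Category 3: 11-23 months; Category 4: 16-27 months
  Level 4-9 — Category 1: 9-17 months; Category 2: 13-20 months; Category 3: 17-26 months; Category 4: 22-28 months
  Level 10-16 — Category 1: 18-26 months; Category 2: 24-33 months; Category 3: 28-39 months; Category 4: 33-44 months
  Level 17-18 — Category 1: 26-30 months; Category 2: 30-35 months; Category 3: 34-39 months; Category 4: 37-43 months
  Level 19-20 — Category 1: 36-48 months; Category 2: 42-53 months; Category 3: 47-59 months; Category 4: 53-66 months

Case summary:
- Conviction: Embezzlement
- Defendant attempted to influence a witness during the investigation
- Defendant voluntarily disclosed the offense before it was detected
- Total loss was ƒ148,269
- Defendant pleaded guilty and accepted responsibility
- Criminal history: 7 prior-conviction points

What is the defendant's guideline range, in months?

47-59 months

Base offense level for embezzlement: 18.
§1 applies (level before this adjustment is 18 ≥ 12, so +4): 18 + 4 = 22.
§4 applies: 22 − 2 = 20.
§5 applies (level before this adjustment is 20 ≥ 9, so +3): 20 + 3 = 23.
§7 applies: 23 − 1 = 22.
Level 22 exceeds the maximum of 20; capped at 20.
Final offense level: 20.
Criminal history: 7 prior points → Category 3 (7-13).
Level 20 falls in the 19-20 band.
Grid: Level 19-20 × Category 3 = 47-59 months.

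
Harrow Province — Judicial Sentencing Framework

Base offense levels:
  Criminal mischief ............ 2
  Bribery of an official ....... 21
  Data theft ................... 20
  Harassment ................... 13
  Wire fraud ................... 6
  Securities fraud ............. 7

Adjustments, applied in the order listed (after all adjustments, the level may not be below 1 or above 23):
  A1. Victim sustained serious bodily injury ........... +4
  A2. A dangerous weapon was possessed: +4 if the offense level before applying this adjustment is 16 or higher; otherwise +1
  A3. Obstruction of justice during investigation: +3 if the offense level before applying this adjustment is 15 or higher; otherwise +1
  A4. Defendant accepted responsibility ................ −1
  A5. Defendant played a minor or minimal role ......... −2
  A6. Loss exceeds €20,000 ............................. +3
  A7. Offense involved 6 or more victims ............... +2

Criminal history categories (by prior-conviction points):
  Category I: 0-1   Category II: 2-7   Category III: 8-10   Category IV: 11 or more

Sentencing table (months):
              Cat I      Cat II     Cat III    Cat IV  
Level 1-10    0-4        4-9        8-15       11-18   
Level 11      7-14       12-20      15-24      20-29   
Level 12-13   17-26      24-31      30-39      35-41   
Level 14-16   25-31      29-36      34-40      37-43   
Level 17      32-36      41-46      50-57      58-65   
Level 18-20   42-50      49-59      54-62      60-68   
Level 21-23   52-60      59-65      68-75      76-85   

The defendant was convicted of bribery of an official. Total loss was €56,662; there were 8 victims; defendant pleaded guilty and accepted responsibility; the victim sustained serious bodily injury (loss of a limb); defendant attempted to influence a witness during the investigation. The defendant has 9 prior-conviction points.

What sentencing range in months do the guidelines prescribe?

68-75 months

Base offense level for bribery of an official: 21.
A1 applies: 21 + 4 = 25.
A3 applies (level before this adjustment is 25 ≥ 15, so +3): 25 + 3 = 28.
A4 applies: 28 − 1 = 27.
A5 does not apply.
A6 applies: 27 + 3 = 30.
A7 applies: 30 + 2 = 32.
Level 32 exceeds the maximum of 23; capped at 23.
Final offense level: 23.
Criminal history: 9 prior points → Category III (8-10).
Level 23 falls in the 21-23 band.
Grid: Level 21-23 × Category III = 68-75 months.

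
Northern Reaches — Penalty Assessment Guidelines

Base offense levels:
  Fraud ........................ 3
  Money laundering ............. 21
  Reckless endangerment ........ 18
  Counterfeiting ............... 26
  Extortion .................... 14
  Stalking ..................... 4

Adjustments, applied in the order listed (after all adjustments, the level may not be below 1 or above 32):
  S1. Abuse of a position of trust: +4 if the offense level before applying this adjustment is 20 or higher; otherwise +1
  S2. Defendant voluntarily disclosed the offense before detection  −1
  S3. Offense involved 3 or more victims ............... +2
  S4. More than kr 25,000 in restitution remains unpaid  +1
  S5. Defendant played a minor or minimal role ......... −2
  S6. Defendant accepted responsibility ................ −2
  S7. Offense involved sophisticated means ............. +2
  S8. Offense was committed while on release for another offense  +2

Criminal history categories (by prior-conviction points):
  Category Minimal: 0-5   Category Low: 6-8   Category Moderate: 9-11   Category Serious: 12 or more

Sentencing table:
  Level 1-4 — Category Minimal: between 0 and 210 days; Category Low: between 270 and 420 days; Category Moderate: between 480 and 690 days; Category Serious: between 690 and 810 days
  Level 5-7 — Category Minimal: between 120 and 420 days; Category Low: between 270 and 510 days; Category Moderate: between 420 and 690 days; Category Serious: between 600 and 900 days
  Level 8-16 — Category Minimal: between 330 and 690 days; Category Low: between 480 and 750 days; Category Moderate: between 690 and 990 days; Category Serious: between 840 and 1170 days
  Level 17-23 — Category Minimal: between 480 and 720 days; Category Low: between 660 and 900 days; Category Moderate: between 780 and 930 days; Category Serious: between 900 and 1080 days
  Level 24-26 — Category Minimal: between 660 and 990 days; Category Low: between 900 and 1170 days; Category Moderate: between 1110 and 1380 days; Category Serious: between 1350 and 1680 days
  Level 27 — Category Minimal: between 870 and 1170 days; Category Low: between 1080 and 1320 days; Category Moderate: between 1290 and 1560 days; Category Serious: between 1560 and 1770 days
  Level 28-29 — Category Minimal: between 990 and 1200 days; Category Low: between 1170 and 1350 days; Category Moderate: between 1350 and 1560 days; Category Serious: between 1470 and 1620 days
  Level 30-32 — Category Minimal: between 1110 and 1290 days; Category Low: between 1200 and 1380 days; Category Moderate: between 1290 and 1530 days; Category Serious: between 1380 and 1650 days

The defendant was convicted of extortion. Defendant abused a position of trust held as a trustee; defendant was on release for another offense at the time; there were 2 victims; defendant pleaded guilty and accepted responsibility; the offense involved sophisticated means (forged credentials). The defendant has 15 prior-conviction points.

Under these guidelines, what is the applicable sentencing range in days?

Base offense level for extortion: 14.
S1 applies (level before this adjustment is 14 < 20, so +1): 14 + 1 = 15.
S4 does not apply.
S5 does not apply.
S6 applies: 15 − 2 = 13.
S7 applies: 13 + 2 = 15.
S8 applies: 15 + 2 = 17.
Final offense level: 17.
Criminal history: 15 prior points → Category Serious (12+).
Level 17 falls in the 17-23 band.
Grid: Level 17-23 × Category Serious = 900-1080 days.

900-1080 days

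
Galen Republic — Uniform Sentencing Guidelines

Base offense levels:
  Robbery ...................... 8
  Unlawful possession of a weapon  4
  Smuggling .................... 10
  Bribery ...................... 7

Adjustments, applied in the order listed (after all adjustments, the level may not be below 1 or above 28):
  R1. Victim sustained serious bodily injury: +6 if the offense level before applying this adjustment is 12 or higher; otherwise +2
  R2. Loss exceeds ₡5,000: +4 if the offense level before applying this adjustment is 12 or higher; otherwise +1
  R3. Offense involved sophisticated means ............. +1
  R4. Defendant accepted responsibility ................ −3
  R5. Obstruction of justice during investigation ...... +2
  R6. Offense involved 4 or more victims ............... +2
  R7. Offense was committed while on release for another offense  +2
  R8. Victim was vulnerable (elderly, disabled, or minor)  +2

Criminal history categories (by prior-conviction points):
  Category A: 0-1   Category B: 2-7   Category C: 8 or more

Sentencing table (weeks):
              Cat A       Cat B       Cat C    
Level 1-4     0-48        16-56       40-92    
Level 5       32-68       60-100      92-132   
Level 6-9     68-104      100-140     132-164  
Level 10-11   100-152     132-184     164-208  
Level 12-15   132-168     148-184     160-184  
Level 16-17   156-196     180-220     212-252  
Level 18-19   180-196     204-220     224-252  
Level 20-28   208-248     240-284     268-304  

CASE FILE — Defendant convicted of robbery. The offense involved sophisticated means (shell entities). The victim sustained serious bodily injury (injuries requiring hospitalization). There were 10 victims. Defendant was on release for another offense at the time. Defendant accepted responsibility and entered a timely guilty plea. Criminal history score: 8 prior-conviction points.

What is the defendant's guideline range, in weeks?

Base offense level for robbery: 8.
R1 applies (level before this adjustment is 8 < 12, so +2): 8 + 2 = 10.
R3 applies: 10 + 1 = 11.
R4 applies: 11 − 3 = 8.
R5 does not apply.
R6 applies: 8 + 2 = 10.
R7 applies: 10 + 2 = 12.
R8 does not apply.
Final offense level: 12.
Criminal history: 8 prior points → Category C (8+).
Level 12 falls in the 12-15 band.
Grid: Level 12-15 × Category C = 160-184 weeks.

160-184 weeks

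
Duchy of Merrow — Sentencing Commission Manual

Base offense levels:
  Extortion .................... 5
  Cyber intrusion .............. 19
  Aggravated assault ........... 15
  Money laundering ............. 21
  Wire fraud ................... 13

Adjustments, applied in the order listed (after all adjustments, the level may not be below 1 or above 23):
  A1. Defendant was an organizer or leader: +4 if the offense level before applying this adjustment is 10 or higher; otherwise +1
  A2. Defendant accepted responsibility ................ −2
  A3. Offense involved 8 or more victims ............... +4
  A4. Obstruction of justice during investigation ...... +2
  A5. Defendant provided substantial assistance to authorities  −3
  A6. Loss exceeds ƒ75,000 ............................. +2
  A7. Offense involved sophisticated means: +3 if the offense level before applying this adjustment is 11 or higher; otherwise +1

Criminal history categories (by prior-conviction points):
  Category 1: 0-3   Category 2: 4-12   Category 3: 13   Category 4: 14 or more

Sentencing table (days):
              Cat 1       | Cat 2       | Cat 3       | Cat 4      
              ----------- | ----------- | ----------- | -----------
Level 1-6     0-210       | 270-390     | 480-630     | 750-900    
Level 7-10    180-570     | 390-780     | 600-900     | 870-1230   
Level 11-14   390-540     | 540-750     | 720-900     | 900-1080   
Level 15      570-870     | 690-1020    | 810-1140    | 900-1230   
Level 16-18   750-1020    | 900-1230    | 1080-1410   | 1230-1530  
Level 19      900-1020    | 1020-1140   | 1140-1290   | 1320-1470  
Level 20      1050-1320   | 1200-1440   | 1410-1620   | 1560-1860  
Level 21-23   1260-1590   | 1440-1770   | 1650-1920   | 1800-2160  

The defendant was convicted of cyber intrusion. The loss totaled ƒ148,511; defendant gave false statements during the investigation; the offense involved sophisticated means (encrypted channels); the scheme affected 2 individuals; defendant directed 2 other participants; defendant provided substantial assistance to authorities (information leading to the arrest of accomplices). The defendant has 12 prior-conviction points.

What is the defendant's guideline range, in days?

1440-1770 days

Base offense level for cyber intrusion: 19.
A1 applies (level before this adjustment is 19 ≥ 10, so +4): 19 + 4 = 23.
A2 does not apply.
A3 does not apply.
A4 applies: 23 + 2 = 25.
A5 applies: 25 − 3 = 22.
A6 applies: 22 + 2 = 24.
A7 applies (level before this adjustment is 24 ≥ 11, so +3): 24 + 3 = 27.
Level 27 exceeds the maximum of 23; capped at 23.
Final offense level: 23.
Criminal history: 12 prior points → Category 2 (4-12).
Level 23 falls in the 21-23 band.
Grid: Level 21-23 × Category 2 = 1440-1770 days.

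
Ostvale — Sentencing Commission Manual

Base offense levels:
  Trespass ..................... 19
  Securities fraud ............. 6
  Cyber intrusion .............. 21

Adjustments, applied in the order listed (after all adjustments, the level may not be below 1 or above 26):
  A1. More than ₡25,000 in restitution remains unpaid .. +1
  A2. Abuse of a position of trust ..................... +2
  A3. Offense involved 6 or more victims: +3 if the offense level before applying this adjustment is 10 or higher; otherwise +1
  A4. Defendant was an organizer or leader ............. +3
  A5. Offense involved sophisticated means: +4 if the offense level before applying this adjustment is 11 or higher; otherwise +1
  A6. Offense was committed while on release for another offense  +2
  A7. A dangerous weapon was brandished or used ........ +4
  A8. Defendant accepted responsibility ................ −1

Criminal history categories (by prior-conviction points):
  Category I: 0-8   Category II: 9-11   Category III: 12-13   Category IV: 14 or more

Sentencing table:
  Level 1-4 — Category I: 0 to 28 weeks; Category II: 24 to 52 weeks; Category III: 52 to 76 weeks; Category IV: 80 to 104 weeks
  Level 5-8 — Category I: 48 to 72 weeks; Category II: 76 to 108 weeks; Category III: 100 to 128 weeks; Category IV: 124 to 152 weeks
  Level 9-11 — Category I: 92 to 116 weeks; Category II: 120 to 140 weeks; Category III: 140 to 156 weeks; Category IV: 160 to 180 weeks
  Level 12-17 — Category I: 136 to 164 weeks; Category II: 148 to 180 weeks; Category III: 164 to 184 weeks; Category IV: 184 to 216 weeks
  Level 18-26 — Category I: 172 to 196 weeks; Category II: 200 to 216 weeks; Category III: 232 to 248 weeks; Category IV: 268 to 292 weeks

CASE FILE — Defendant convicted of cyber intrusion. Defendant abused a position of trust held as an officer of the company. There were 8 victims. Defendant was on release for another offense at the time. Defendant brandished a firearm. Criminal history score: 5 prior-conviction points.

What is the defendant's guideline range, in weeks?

172-196 weeks

Base offense level for cyber intrusion: 21.
A2 applies: 21 + 2 = 23.
A3 applies (level before this adjustment is 23 ≥ 10, so +3): 23 + 3 = 26.
A4 does not apply.
A5 does not apply.
A6 applies: 26 + 2 = 28.
A7 applies: 28 + 4 = 32.
A8 does not apply.
Level 32 exceeds the maximum of 26; capped at 26.
Final offense level: 26.
Criminal history: 5 prior points → Category I (0-8).
Level 26 falls in the 18-26 band.
Grid: Level 18-26 × Category I = 172-196 weeks.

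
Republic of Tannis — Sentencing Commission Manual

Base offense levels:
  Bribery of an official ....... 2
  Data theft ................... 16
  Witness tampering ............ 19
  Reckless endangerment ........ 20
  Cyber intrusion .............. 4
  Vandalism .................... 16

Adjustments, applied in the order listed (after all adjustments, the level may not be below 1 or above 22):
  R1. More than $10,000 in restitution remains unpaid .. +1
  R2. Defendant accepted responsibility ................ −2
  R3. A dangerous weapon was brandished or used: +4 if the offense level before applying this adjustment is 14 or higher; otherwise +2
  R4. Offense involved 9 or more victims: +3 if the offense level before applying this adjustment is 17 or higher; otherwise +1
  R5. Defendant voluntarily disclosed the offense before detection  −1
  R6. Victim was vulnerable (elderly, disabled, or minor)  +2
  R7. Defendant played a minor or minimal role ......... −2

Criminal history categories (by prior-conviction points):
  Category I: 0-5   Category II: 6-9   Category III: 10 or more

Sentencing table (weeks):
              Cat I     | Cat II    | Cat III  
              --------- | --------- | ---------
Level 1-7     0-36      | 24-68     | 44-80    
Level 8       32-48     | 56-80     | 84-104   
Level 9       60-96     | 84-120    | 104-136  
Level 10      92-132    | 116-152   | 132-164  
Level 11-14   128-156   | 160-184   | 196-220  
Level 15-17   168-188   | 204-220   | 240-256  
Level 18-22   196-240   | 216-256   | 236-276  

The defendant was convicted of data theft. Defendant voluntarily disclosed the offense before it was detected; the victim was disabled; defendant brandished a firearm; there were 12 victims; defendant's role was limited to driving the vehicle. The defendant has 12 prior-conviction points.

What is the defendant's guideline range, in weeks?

Base offense level for data theft: 16.
R1 does not apply.
R2 does not apply.
R3 applies (level before this adjustment is 16 ≥ 14, so +4): 16 + 4 = 20.
R4 applies (level before this adjustment is 20 ≥ 17, so +3): 20 + 3 = 23.
R5 applies: 23 − 1 = 22.
R6 applies: 22 + 2 = 24.
R7 applies: 24 − 2 = 22.
Final offense level: 22.
Criminal history: 12 prior points → Category III (10+).
Level 22 falls in the 18-22 band.
Grid: Level 18-22 × Category III = 236-276 weeks.

236-276 weeks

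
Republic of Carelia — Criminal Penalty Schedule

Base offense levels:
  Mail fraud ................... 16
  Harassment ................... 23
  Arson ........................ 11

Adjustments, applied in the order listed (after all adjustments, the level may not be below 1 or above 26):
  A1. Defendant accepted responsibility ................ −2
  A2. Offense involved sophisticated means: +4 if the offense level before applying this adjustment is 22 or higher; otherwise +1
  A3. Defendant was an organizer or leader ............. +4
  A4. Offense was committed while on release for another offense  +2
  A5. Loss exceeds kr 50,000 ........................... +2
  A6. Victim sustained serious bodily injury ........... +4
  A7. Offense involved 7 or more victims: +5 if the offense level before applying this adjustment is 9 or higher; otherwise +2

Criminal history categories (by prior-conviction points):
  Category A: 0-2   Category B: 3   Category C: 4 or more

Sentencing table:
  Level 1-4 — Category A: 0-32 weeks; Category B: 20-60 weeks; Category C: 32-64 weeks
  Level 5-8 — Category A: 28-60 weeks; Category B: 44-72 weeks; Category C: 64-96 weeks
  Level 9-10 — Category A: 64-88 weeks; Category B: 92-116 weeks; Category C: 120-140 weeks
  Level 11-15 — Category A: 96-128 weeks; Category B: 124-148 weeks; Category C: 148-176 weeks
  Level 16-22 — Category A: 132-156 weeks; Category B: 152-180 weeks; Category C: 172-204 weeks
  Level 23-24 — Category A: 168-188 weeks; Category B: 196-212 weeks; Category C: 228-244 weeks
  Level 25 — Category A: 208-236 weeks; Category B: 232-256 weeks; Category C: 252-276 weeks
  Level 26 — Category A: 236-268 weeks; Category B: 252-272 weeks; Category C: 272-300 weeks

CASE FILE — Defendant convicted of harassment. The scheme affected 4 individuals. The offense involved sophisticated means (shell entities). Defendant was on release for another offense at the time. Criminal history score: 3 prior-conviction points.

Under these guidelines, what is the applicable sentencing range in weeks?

252-272 weeks

Base offense level for harassment: 23.
A1 does not apply.
A2 applies (level before this adjustment is 23 ≥ 22, so +4): 23 + 4 = 27.
A4 applies: 27 + 2 = 29.
A5 does not apply.
Level 29 exceeds the maximum of 26; capped at 26.
Final offense level: 26.
Criminal history: 3 prior points → Category B (3).
Level 26 falls in the 26 band.
Grid: Level 26 × Category B = 252-272 weeks.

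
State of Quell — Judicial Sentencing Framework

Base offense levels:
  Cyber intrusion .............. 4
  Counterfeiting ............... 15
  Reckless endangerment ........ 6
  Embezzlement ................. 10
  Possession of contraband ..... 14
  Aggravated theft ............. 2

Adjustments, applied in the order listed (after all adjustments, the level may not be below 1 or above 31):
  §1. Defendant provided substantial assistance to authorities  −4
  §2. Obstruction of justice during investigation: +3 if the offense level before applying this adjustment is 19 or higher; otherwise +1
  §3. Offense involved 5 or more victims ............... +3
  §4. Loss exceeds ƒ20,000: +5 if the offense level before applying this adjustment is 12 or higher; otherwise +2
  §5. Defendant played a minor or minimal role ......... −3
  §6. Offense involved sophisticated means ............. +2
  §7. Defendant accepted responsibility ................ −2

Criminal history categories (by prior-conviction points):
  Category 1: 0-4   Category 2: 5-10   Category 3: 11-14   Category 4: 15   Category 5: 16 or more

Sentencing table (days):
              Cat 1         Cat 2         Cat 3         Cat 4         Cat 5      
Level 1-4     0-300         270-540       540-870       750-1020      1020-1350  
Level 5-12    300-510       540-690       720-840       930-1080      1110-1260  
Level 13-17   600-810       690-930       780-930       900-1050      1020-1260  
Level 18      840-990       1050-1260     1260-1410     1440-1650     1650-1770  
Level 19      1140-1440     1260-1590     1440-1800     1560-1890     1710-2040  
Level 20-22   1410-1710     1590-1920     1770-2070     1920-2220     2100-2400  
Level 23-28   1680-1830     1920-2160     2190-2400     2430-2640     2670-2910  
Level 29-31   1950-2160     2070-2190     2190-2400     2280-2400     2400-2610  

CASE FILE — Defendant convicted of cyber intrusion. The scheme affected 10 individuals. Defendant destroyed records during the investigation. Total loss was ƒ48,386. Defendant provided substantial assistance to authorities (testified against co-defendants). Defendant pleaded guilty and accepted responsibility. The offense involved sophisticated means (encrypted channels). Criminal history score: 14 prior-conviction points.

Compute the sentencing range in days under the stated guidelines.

Base offense level for cyber intrusion: 4.
§1 applies: 4 − 4 = 0.
§2 applies (level before this adjustment is 0 < 19, so +1): 0 + 1 = 1.
§3 applies: 1 + 3 = 4.
§4 applies (level before this adjustment is 4 < 12, so +2): 4 + 2 = 6.
§5 does not apply.
§6 applies: 6 + 2 = 8.
§7 applies: 8 − 2 = 6.
Final offense level: 6.
Criminal history: 14 prior points → Category 3 (11-14).
Level 6 falls in the 5-12 band.
Grid: Level 5-12 × Category 3 = 720-840 days.

720-840 days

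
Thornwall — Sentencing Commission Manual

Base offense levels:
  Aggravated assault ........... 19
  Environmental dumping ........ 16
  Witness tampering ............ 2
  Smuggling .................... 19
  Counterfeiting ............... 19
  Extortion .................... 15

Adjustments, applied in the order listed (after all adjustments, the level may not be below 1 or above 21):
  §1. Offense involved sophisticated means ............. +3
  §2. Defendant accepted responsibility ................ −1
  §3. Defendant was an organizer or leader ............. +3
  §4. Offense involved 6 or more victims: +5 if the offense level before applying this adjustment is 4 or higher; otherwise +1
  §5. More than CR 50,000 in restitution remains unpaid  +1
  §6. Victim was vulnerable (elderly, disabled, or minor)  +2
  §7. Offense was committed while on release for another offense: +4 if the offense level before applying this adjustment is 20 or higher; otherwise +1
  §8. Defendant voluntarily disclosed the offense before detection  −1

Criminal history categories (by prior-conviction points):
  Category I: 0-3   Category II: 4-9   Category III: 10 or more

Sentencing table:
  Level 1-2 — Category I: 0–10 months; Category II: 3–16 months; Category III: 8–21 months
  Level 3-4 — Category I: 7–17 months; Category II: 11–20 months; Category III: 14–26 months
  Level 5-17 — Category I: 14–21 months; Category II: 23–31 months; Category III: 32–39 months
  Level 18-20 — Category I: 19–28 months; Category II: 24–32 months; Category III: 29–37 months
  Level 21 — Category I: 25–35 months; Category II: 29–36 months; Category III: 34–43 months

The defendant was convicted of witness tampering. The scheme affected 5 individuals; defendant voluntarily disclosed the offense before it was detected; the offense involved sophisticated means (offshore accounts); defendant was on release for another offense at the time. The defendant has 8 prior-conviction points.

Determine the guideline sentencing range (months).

Base offense level for witness tampering: 2.
§1 applies: 2 + 3 = 5.
§5 does not apply.
§6 does not apply.
§7 applies (level before this adjustment is 5 < 20, so +1): 5 + 1 = 6.
§8 applies: 6 − 1 = 5.
Final offense level: 5.
Criminal history: 8 prior points → Category II (4-9).
Level 5 falls in the 5-17 band.
Grid: Level 5-17 × Category II = 23-31 months.

23-31 months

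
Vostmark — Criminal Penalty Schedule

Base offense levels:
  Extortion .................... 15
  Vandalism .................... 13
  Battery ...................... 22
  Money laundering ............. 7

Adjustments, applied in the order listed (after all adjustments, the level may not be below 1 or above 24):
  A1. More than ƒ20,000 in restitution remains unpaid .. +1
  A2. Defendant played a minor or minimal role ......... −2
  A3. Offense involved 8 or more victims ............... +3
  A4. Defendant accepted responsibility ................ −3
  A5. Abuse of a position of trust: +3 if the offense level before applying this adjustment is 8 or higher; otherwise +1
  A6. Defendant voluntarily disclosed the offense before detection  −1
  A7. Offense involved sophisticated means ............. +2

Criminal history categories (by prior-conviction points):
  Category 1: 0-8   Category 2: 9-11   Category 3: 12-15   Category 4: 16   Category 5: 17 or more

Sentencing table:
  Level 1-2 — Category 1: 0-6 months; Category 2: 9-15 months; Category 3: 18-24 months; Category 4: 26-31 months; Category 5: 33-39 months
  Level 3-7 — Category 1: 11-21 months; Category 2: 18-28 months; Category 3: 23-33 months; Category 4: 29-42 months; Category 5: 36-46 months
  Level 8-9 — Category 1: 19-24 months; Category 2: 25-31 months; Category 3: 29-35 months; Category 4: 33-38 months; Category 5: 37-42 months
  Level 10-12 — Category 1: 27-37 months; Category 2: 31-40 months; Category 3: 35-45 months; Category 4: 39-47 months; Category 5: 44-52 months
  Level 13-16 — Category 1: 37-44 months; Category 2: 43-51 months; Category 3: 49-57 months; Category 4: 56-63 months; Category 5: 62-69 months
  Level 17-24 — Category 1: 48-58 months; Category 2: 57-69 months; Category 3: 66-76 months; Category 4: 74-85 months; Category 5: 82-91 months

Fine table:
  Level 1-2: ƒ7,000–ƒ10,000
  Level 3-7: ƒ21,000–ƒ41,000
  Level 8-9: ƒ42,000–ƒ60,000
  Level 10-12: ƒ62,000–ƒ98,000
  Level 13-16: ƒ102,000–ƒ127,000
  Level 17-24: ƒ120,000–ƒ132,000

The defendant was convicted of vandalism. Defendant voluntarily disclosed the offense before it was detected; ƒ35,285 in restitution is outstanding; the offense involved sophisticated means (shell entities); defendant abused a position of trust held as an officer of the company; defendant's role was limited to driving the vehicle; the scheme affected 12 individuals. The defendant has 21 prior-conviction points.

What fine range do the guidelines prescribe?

ƒ120,000–ƒ132,000

Base offense level for vandalism: 13.
A1 applies: 13 + 1 = 14.
A2 applies: 14 − 2 = 12.
A3 applies: 12 + 3 = 15.
A4 does not apply.
A5 applies (level before this adjustment is 15 ≥ 8, so +3): 15 + 3 = 18.
A6 applies: 18 − 1 = 17.
A7 applies: 17 + 2 = 19.
Final offense level: 19.
Level 19 falls in the 17-24 band.
Fine table: Level 17-24 → ƒ120,000–ƒ132,000.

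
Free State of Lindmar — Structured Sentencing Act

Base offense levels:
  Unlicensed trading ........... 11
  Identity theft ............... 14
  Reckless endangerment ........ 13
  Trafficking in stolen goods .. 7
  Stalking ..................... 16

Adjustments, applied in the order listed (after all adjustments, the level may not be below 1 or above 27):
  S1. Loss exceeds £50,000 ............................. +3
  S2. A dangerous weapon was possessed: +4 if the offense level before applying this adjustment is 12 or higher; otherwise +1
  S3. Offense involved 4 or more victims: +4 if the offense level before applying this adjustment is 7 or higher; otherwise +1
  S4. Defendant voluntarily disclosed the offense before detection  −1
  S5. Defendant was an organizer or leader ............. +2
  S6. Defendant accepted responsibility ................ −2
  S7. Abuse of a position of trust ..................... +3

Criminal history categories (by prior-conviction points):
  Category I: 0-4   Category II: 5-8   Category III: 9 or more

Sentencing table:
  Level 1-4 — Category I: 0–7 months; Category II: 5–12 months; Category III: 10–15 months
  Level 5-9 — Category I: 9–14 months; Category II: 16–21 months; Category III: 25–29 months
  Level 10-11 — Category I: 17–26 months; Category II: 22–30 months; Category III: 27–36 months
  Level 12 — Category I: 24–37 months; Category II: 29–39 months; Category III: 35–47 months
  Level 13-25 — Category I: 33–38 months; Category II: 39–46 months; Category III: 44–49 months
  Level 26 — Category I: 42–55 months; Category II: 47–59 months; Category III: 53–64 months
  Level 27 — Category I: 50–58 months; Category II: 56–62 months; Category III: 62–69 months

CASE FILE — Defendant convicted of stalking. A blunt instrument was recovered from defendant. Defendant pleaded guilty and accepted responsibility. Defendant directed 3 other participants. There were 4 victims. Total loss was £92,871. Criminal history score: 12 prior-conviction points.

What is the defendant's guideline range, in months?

Base offense level for stalking: 16.
S1 applies: 16 + 3 = 19.
S2 applies (level before this adjustment is 19 ≥ 12, so +4): 19 + 4 = 23.
S3 applies (level before this adjustment is 23 ≥ 7, so +4): 23 + 4 = 27.
S5 applies: 27 + 2 = 29.
S6 applies: 29 − 2 = 27.
S7 does not apply.
Final offense level: 27.
Criminal history: 12 prior points → Category III (9+).
Level 27 falls in the 27 band.
Grid: Level 27 × Category III = 62-69 months.

62-69 months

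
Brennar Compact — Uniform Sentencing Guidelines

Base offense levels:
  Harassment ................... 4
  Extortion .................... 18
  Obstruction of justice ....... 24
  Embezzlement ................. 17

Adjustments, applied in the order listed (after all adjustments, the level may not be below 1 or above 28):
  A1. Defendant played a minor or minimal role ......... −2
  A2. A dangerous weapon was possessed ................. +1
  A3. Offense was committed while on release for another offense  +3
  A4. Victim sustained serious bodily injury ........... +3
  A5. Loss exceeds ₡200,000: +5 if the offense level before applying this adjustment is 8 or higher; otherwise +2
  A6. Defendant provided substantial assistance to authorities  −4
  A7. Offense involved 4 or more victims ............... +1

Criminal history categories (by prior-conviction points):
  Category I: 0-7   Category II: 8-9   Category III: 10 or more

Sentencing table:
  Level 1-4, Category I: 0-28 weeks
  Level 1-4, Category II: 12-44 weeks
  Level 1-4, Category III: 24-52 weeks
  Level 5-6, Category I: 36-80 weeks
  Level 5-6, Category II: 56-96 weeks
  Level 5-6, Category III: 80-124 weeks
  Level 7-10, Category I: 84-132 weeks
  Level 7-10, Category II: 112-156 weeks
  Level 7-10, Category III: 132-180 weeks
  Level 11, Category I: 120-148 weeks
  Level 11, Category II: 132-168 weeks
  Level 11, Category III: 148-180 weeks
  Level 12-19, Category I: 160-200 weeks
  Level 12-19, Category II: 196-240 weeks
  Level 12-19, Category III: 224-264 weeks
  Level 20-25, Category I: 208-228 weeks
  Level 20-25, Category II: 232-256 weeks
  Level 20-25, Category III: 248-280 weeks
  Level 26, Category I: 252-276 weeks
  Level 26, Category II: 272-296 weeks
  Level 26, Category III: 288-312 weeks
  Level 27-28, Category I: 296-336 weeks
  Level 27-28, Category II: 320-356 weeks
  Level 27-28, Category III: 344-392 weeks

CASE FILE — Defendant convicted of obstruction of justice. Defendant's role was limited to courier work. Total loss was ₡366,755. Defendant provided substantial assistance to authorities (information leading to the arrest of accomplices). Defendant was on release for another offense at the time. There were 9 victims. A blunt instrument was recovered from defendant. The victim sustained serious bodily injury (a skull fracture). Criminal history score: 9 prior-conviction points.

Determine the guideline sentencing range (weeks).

320-356 weeks

Base offense level for obstruction of justice: 24.
A1 applies: 24 − 2 = 22.
A2 applies: 22 + 1 = 23.
A3 applies: 23 + 3 = 26.
A4 applies: 26 + 3 = 29.
A5 applies (level before this adjustment is 29 ≥ 8, so +5): 29 + 5 = 34.
A6 applies: 34 − 4 = 30.
A7 applies: 30 + 1 = 31.
Level 31 exceeds the maximum of 28; capped at 28.
Final offense level: 28.
Criminal history: 9 prior points → Category II (8-9).
Level 28 falls in the 27-28 band.
Grid: Level 27-28 × Category II = 320-356 weeks.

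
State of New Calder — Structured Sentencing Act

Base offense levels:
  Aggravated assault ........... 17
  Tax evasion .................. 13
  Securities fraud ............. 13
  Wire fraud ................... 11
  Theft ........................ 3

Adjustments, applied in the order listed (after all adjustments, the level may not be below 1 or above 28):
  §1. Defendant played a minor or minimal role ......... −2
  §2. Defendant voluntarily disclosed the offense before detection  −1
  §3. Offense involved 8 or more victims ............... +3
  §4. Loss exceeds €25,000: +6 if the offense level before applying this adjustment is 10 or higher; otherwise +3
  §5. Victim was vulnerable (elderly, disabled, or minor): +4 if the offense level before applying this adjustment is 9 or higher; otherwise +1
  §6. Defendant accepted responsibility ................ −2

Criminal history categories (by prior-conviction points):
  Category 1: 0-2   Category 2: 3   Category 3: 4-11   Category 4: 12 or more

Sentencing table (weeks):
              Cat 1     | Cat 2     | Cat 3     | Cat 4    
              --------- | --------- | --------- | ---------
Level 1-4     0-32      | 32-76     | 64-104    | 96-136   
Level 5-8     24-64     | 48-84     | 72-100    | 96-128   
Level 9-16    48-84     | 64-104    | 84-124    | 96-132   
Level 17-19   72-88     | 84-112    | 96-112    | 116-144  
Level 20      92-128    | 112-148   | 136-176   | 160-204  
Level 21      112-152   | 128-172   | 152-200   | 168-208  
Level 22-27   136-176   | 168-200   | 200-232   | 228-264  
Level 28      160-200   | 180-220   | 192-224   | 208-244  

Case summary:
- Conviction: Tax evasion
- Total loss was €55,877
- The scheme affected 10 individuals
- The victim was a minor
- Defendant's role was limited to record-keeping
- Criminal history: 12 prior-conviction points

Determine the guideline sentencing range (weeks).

228-264 weeks

Base offense level for tax evasion: 13.
§1 applies: 13 − 2 = 11.
§2 does not apply.
§3 applies: 11 + 3 = 14.
§4 applies (level before this adjustment is 14 ≥ 10, so +6): 14 + 6 = 20.
§5 applies (level before this adjustment is 20 ≥ 9, so +4): 20 + 4 = 24.
§6 does not apply.
Final offense level: 24.
Criminal history: 12 prior points → Category 4 (12+).
Level 24 falls in the 22-27 band.
Grid: Level 22-27 × Category 4 = 228-264 weeks.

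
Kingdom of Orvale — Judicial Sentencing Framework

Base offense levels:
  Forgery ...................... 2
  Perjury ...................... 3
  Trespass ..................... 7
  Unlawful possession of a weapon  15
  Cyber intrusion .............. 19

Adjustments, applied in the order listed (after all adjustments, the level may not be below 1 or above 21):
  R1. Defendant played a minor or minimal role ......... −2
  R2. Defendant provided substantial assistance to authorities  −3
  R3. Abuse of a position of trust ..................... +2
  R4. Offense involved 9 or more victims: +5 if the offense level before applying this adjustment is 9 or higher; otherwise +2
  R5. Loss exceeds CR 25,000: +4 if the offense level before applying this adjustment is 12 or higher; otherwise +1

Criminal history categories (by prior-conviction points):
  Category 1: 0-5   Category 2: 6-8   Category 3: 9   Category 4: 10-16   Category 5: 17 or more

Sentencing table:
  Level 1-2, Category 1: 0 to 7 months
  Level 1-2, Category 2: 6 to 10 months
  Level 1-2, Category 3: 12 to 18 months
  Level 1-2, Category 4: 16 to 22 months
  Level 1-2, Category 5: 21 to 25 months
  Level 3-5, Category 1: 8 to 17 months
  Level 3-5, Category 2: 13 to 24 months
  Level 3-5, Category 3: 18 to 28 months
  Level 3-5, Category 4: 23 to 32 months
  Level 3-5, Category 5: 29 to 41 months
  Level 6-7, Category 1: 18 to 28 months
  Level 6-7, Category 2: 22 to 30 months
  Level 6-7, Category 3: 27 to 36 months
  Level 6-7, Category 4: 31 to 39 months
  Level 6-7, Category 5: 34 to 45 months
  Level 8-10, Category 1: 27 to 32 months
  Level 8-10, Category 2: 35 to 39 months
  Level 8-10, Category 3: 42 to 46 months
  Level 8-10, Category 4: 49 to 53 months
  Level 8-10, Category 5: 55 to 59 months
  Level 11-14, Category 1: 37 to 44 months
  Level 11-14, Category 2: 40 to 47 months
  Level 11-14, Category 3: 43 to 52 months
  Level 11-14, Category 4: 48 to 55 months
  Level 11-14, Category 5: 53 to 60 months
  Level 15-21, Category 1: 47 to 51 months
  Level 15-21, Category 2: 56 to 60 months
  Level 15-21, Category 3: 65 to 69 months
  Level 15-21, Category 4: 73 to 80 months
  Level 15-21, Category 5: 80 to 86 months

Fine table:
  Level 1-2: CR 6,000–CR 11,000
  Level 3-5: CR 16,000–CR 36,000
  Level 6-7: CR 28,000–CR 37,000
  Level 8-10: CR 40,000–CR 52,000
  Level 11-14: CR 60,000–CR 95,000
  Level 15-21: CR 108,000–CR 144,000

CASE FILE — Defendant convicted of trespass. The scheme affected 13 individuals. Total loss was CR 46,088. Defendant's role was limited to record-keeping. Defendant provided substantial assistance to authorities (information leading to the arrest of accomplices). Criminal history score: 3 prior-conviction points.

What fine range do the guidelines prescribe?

CR 16,000–CR 36,000

Base offense level for trespass: 7.
R1 applies: 7 − 2 = 5.
R2 applies: 5 − 3 = 2.
R3 does not apply.
R4 applies (level before this adjustment is 2 < 9, so +2): 2 + 2 = 4.
R5 applies (level before this adjustment is 4 < 12, so +1): 4 + 1 = 5.
Final offense level: 5.
Level 5 falls in the 3-5 band.
Fine table: Level 3-5 → CR 16,000–CR 36,000.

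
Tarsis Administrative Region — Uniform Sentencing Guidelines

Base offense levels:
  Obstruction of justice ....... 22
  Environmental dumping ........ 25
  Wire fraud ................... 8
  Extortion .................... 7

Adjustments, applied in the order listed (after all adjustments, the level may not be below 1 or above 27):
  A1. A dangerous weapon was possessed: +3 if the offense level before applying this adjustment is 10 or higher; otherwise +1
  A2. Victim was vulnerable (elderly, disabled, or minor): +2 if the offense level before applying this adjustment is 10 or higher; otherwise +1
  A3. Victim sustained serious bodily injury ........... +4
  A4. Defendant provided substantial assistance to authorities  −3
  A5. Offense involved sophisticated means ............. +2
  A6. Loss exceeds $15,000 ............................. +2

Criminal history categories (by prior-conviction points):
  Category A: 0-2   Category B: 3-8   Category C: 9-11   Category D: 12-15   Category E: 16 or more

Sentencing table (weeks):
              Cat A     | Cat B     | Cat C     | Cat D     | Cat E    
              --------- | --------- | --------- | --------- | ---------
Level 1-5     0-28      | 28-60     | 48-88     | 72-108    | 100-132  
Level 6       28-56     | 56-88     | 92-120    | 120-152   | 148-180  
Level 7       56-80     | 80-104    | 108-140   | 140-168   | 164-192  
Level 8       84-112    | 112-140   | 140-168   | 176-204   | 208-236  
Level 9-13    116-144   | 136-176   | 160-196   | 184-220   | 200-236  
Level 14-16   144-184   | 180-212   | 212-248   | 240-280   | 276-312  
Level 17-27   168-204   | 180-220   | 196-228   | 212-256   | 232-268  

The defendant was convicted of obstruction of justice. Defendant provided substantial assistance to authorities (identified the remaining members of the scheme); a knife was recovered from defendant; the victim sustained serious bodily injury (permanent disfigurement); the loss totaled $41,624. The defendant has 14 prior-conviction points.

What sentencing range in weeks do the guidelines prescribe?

212-256 weeks

Base offense level for obstruction of justice: 22.
A1 applies (level before this adjustment is 22 ≥ 10, so +3): 22 + 3 = 25.
A3 applies: 25 + 4 = 29.
A4 applies: 29 − 3 = 26.
A5 does not apply.
A6 applies: 26 + 2 = 28.
Level 28 exceeds the maximum of 27; capped at 27.
Final offense level: 27.
Criminal history: 14 prior points → Category D (12-15).
Level 27 falls in the 17-27 band.
Grid: Level 17-27 × Category D = 212-256 weeks.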